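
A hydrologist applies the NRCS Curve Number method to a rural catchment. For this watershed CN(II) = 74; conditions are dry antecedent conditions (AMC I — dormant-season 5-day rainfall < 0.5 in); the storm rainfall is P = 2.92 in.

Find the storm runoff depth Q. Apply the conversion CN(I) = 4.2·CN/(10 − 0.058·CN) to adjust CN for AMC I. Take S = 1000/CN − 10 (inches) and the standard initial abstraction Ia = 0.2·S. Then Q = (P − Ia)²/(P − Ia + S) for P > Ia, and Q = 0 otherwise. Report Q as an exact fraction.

Q = 586656841/3627055425 in ≈ 0.162 in

CN(I) from CN(II)=74: (4.2·74)/(10 − 0.058·74) = 77700/1427 ≈ 54.450
Max retention: S = 1000/(77700/1427) − 10 = 6500/777 in (≈ 8.366 in)
Initial abstraction Ia = S/5 = (6500/777)/5 = 1300/777 ≈ 1.673 in
Excess rainfall: 2.920 − 1.673 = 1.247 in; P > Ia so Q > 0
Runoff Q = (P−Ia)²/(P−Ia+S) = (1.247)²/(1.247+8.366) = 586656841/3627055425 ≈ 0.162 in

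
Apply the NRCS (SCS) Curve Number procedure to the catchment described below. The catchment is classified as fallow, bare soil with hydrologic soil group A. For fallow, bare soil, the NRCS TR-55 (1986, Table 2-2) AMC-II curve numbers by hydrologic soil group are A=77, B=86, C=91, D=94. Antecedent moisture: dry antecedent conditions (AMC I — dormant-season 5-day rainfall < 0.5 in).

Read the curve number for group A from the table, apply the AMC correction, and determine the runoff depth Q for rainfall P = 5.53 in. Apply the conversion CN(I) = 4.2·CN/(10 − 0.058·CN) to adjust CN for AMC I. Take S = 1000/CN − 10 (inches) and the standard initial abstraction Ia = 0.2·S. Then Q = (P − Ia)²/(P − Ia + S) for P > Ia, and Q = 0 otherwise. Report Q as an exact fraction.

NRCS table: fallow, bare soil, soil group A → CN(II) = 77
Adjust CN=77 to AMC I: 4.2·77/(10 − 0.058·77) → (1617/5) ÷ (2767/500) = 161700/2767 ≈ 58.439
Max retention: S = 1000/(161700/2767) − 10 = 11500/1617 in (≈ 7.112 in)
Initial abstraction Ia = S/5 = (11500/1617)/5 = 2300/1617 ≈ 1.422 in
Excess rainfall: 5.530 − 1.422 = 4.108 in; P > Ia so Q > 0
Q = (664201/161700)²/((664201/161700) + 11500/1617) = (441162968401/26146890000)/(1814201/161700) = 441162968401/293356301700 in ≈ 1.504 in

Q = 441162968401/293356301700 in ≈ 1.504 in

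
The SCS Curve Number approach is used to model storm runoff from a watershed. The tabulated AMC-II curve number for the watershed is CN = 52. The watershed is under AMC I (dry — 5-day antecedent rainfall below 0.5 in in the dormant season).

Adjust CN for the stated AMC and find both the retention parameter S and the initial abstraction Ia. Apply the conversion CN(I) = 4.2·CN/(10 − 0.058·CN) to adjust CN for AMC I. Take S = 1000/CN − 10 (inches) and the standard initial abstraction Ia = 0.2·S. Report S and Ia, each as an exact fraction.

Adjust CN=52 to AMC I: 4.2·52/(10 − 0.058·52) → (1092/5) ÷ (873/125) = 9100/291 ≈ 31.271
Max retention: S = 1000/(9100/291) − 10 = 2000/91 in (≈ 21.978 in)
Initial abstraction Ia = S/5 = (2000/91)/5 = 400/91 ≈ 4.396 in

S = 2000/91 in ≈ 21.978 in; Ia = 400/91 in ≈ 4.396 in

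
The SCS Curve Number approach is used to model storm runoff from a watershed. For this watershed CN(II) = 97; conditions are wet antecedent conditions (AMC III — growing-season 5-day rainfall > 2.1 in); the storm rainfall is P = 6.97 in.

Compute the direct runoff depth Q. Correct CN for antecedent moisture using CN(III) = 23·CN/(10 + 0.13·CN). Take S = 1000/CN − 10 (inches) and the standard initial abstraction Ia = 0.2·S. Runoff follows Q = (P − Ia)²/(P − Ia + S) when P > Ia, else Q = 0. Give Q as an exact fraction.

Q = 2399422686049/352276461700 in ≈ 6.811 in

Adjust CN=97 to AMC III: 23·97/(10 + 0.13·97) → 2231 ÷ (2261/100) = 223100/2261 ≈ 98.673
Max retention: S = 1000/(223100/2261) − 10 = 300/2231 in (≈ 0.134 in)
Ia = 0.2S: 0.2·0.134 = 0.027 in (exactly 60/2231)
Since P=6.970 > Ia=0.027: effective rainfall P−Ia = 1549007/223100 in
Runoff Q = (P−Ia)²/(P−Ia+S) = (6.943)²/(6.943+0.134) = 2399422686049/352276461700 ≈ 6.811 in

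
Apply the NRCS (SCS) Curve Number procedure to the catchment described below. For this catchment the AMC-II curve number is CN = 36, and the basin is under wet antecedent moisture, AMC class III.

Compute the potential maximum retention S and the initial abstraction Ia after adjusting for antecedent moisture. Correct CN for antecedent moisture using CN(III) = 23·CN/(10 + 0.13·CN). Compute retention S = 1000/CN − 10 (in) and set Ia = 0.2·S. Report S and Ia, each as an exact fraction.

S = 1600/207 in ≈ 7.729 in; Ia = 320/207 in ≈ 1.546 in

Adjust CN=36 to AMC III: 23·36/(10 + 0.13·36) → 828 ÷ (367/25) = 20700/367 ≈ 56.403
Max retention: S = 1000/(20700/367) − 10 = 1600/207 in (≈ 7.729 in)
Ia = 0.2S: 0.2·7.729 = 1.546 in (exactly 320/207)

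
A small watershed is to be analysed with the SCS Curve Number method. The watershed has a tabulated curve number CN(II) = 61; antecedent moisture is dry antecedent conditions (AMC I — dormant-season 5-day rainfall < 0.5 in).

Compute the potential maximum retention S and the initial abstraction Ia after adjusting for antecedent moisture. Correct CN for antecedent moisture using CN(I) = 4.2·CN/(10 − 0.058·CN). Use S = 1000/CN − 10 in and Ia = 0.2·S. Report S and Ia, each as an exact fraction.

Adjust CN=61 to AMC I: 4.2·61/(10 − 0.058·61) → (1281/5) ÷ (3231/500) = 42700/1077 ≈ 39.647
Max retention: S = 1000/(42700/1077) − 10 = 6500/427 in (≈ 15.222 in)
Initial abstraction Ia = S/5 = (6500/427)/5 = 1300/427 ≈ 3.044 in

S = 6500/427 in ≈ 15.222 in; Ia = 1300/427 in ≈ 3.044 in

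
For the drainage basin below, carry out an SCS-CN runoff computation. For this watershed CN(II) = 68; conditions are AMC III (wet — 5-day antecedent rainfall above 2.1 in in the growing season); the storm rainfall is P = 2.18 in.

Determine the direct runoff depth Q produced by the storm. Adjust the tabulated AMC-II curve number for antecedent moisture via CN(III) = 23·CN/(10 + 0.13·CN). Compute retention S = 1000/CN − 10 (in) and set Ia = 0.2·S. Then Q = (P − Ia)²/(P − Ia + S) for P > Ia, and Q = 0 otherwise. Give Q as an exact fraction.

Q = 1198475161/1458801450 in ≈ 0.822 in

Adjust CN=68 to AMC III: 23·68/(10 + 0.13·68) → 1564 ÷ (471/25) = 39100/471 ≈ 83.015
Retention S: 1000/CN − 10 with CN=83.015 → S = 800/391 ≈ 2.046 in
Ia = 0.2S: 0.2·2.046 = 0.409 in (exactly 160/391)
Since P=2.180 > Ia=0.409: effective rainfall P−Ia = 34619/19550 in
Q = (34619/19550)²/((34619/19550) + 800/391) = (1198475161/382202500)/(74619/19550) = 1198475161/1458801450 in ≈ 0.822 in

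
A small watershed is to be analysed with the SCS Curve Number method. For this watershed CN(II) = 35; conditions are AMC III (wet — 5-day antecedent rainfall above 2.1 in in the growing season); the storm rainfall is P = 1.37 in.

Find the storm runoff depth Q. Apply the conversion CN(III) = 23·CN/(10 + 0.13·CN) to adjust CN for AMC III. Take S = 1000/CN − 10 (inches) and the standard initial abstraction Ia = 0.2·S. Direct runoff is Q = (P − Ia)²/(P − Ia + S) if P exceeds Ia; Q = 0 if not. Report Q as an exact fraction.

Adjust CN=35 to AMC III: 23·35/(10 + 0.13·35) → 805 ÷ (291/20) = 16100/291 ≈ 55.326
Retention S: 1000/CN − 10 with CN=55.326 → S = 1300/161 ≈ 8.075 in
Ia = 0.2S: 0.2·8.075 = 1.615 in (exactly 260/161)
P = 1.370 ≤ Ia = 1.615 in: entire storm abstracted, Q = 0.

Q = 0 in ≈ 0.000 in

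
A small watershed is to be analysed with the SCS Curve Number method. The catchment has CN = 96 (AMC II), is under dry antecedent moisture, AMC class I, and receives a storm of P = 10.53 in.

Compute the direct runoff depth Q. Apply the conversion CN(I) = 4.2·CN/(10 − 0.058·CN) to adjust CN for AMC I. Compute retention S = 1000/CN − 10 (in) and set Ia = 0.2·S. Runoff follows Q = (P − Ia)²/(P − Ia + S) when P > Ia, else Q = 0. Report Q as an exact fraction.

Adjust CN=96 to AMC I: 4.2·96/(10 − 0.058·96) → (2016/5) ÷ (554/125) = 25200/277 ≈ 90.975
S = 1000/(25200/277) − 10 = 125/126 in ≈ 0.992 in
Ia = 0.2·(125/126) = 25/126 in ≈ 0.198 in
Excess rainfall: 10.530 − 0.198 = 10.332 in; P > Ia so Q > 0
Runoff Q = (P−Ia)²/(P−Ia+S) = (10.332)²/(10.332+0.992) = 4236577921/449435700 ≈ 9.426 in

Q = 4236577921/449435700 in ≈ 9.426 in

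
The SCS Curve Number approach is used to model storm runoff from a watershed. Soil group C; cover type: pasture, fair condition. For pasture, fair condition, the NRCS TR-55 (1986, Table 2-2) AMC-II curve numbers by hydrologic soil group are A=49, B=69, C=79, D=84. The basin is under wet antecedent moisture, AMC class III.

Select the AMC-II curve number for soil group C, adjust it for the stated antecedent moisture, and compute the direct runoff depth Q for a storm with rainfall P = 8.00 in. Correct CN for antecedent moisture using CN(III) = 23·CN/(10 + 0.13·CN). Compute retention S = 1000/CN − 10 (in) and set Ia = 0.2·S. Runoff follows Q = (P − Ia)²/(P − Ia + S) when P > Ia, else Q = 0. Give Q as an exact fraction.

Q = 24907682/3683059 in ≈ 6.763 in

NRCS table: pasture, fair condition, soil group C → CN(II) = 79
Adjust CN=79 to AMC III: 23·79/(10 + 0.13·79) → 1817 ÷ (2027/100) = 181700/2027 ≈ 89.640
S = 1000/(181700/2027) − 10 = 2100/1817 in ≈ 1.156 in
Ia = 0.2S: 0.2·1.156 = 0.231 in (exactly 420/1817)
Excess rainfall: 8.000 − 0.231 = 7.769 in; P > Ia so Q > 0
Runoff Q = (P−Ia)²/(P−Ia+S) = (7.769)²/(7.769+1.156) = 24907682/3683059 ≈ 6.763 in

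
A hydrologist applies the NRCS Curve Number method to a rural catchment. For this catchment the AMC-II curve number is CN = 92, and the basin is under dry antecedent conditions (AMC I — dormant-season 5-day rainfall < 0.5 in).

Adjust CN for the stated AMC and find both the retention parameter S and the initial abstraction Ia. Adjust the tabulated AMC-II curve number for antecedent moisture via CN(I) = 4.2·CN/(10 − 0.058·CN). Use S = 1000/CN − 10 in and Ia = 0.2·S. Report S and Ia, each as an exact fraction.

CN(I) from CN(II)=92: (4.2·92)/(10 − 0.058·92) = 48300/583 ≈ 82.847
Max retention: S = 1000/(48300/583) − 10 = 1000/483 in (≈ 2.070 in)
Ia = 0.2·(1000/483) = 200/483 in ≈ 0.414 in

S = 1000/483 in ≈ 2.070 in; Ia = 200/483 in ≈ 0.414 in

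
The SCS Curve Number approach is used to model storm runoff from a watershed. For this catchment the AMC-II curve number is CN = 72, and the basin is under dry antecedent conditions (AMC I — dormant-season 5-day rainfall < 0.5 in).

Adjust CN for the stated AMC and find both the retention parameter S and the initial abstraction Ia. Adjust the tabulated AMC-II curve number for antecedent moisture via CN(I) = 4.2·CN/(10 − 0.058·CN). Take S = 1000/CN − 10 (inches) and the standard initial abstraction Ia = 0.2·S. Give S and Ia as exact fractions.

Dry (AMC I): CN(I) = 4.2·72/(10 − 0.058·72) = (1512/5)/(728/125) = 675/13 ≈ 51.923
S = 1000/(675/13) − 10 = 250/27 in ≈ 9.259 in
Ia = 0.2·(250/27) = 50/27 in ≈ 1.852 in

S = 250/27 in ≈ 9.259 in; Ia = 50/27 in ≈ 1.852 in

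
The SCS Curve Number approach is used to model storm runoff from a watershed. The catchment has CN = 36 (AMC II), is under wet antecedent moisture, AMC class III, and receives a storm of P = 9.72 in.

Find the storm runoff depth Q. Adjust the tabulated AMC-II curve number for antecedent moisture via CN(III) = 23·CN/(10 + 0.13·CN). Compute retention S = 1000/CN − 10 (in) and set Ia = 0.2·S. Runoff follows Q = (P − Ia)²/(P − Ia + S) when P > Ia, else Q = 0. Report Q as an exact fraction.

Q = 1789374601/425907675 in ≈ 4.201 in

Adjust CN=36 to AMC III: 23·36/(10 + 0.13·36) → 828 ÷ (367/25) = 20700/367 ≈ 56.403
S = 1000/(20700/367) − 10 = 1600/207 in ≈ 7.729 in
Initial abstraction Ia = S/5 = (1600/207)/5 = 320/207 ≈ 1.546 in
P − Ia = 9.720 − 1.546 = 42301/5175 ≈ 8.174 in (> 0, runoff occurs)
Q = (42301/5175)²/((42301/5175) + 1600/207) = (1789374601/26780625)/(82301/5175) = 1789374601/425907675 in ≈ 4.201 in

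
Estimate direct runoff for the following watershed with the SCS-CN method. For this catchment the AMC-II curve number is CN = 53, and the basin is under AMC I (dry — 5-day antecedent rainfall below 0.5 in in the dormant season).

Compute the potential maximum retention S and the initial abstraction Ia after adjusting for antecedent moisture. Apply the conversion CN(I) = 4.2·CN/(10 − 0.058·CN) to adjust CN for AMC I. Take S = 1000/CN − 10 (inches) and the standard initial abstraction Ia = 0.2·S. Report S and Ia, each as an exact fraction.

Dry (AMC I): CN(I) = 4.2·53/(10 − 0.058·53) = (1113/5)/(3463/500) = 111300/3463 ≈ 32.140
S = 1000/(111300/3463) − 10 = 23500/1113 in ≈ 21.114 in
Initial abstraction Ia = S/5 = (23500/1113)/5 = 4700/1113 ≈ 4.223 in

S = 23500/1113 in ≈ 21.114 in; Ia = 4700/1113 in ≈ 4.223 in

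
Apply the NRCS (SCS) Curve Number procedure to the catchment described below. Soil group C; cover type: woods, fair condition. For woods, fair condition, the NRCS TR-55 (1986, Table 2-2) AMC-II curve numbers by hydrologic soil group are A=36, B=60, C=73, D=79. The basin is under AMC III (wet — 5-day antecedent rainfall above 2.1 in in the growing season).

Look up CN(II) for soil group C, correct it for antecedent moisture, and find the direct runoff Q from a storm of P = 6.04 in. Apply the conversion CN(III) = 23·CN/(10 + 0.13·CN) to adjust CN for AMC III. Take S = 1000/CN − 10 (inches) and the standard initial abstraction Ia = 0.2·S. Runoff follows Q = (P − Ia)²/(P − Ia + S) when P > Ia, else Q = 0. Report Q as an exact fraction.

Q = 57613920841/12908529775 in ≈ 4.463 in

NRCS table: woods, fair condition, soil group C → CN(II) = 73
Adjust CN=73 to AMC III: 23·73/(10 + 0.13·73) → 1679 ÷ (1949/100) = 167900/1949 ≈ 86.147
Retention S: 1000/CN − 10 with CN=86.147 → S = 2700/1679 ≈ 1.608 in
Ia = 0.2·(2700/1679) = 540/1679 in ≈ 0.322 in
Excess rainfall: 6.040 − 0.322 = 5.718 in; P > Ia so Q > 0
Q = (240029/41975)²/((240029/41975) + 2700/1679) = (57613920841/1761900625)/(307529/41975) = 57613920841/12908529775 in ≈ 4.463 in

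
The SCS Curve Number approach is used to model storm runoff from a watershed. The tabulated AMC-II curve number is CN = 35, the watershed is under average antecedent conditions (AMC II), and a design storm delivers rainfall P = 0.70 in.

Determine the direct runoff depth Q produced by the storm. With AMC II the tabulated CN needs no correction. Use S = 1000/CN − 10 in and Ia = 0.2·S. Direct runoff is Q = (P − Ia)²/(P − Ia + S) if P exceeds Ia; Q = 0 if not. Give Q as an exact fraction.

Average conditions: CN = 35 (no AMC adjustment).
Max retention: S = 1000/35 − 10 = 130/7 in (≈ 18.571 in)
Ia = 0.2·(130/7) = 26/7 in ≈ 3.714 in
P = 0.700 ≤ Ia = 3.714 in: entire storm abstracted, Q = 0.

Q = 0 in ≈ 0.000 in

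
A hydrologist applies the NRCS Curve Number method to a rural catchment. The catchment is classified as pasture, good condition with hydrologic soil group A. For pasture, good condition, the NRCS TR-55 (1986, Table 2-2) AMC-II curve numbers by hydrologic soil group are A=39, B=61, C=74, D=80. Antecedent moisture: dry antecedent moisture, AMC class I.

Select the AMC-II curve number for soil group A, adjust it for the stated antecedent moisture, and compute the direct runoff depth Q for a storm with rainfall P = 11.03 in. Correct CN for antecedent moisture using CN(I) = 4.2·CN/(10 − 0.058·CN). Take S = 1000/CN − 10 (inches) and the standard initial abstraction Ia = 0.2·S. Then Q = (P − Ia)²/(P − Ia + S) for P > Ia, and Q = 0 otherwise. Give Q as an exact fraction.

NRCS table: pasture, good condition, soil group A → CN(II) = 39
CN(I) from CN(II)=39: (4.2·39)/(10 − 0.058·39) = 81900/3869 ≈ 21.168
Retention S: 1000/CN − 10 with CN=21.168 → S = 30500/819 ≈ 37.241 in
Ia = 0.2·(30500/819) = 6100/819 in ≈ 7.448 in
Since P=11.030 > Ia=7.448: effective rainfall P−Ia = 293357/81900 in
Q = (293357/81900)²/((293357/81900) + 30500/819) = (86058329449/6707610000)/(3343357/81900) = 86058329449/273820938300 in ≈ 0.314 in

Q = 86058329449/273820938300 in ≈ 0.314 in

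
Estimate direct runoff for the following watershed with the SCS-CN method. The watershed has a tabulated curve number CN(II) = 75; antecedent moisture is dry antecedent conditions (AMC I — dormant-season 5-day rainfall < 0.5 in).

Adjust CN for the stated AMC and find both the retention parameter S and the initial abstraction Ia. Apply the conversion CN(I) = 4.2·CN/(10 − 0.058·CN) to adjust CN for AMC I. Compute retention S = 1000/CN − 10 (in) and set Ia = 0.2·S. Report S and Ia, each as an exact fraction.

Adjust CN=75 to AMC I: 4.2·75/(10 − 0.058·75) → 315 ÷ (113/20) = 6300/113 ≈ 55.752
Retention S: 1000/CN − 10 with CN=55.752 → S = 500/63 ≈ 7.937 in
Ia = 0.2S: 0.2·7.937 = 1.587 in (exactly 100/63)

S = 500/63 in ≈ 7.937 in; Ia = 100/63 in ≈ 1.587 in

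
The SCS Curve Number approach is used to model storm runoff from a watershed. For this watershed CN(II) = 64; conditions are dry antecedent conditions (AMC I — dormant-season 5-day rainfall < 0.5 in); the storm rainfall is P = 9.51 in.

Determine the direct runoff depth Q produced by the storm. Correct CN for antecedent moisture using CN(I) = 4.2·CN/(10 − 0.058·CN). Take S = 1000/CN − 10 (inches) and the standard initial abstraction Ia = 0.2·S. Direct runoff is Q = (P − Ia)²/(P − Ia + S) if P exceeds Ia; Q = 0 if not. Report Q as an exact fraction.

CN(I) from CN(II)=64: (4.2·64)/(10 − 0.058·64) = 5600/131 ≈ 42.748
Retention S: 1000/CN − 10 with CN=42.748 → S = 375/28 ≈ 13.393 in
Ia = 0.2·(375/28) = 75/28 in ≈ 2.679 in
P − Ia = 9.510 − 2.679 = 2391/350 ≈ 6.831 in (> 0, runoff occurs)
Runoff Q = (P−Ia)²/(P−Ia+S) = (6.831)²/(6.831+13.393) = 635209/275275 ≈ 2.308 in

Q = 635209/275275 in ≈ 2.308 in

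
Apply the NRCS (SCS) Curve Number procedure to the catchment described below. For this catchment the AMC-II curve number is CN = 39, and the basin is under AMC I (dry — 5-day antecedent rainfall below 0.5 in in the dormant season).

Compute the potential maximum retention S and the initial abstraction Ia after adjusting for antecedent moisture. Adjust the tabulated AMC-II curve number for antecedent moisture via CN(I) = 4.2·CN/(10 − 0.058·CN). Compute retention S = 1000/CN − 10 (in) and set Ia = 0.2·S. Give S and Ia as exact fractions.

CN(I) from CN(II)=39: (4.2·39)/(10 − 0.058·39) = 81900/3869 ≈ 21.168
Max retention: S = 1000/(81900/3869) − 10 = 30500/819 in (≈ 37.241 in)
Ia = 0.2·(30500/819) = 6100/819 in ≈ 7.448 in

S = 30500/819 in ≈ 37.241 in; Ia = 6100/819 in ≈ 7.448 in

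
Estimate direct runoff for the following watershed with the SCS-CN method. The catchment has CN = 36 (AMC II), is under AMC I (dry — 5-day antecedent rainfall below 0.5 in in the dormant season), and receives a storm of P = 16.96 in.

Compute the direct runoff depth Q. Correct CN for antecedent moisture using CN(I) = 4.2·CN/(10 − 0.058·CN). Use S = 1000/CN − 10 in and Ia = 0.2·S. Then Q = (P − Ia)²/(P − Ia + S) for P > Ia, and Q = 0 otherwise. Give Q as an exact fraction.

Q = 201362312/141830325 in ≈ 1.420 in

Adjust CN=36 to AMC I: 4.2·36/(10 − 0.058·36) → (756/5) ÷ (989/125) = 18900/989 ≈ 19.110
Retention S: 1000/CN − 10 with CN=19.110 → S = 8000/189 ≈ 42.328 in
Ia = 0.2·(8000/189) = 1600/189 in ≈ 8.466 in
Since P=16.960 > Ia=8.466: effective rainfall P−Ia = 40136/4725 in
Runoff Q = (P−Ia)²/(P−Ia+S) = (8.494)²/(8.494+42.328) = 201362312/141830325 ≈ 1.420 in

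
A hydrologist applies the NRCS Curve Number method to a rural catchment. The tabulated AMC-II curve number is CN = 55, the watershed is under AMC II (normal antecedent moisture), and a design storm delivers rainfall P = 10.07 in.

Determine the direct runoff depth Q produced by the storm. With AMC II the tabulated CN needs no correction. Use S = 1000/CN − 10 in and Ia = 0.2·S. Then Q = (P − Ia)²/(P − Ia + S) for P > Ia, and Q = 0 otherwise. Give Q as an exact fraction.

Q = 86062729/20104700 in ≈ 4.281 in

AMC II — tabulated CN = 55 applies directly.
S = 1000/55 − 10 = 90/11 in ≈ 8.182 in
Ia = 0.2·(90/11) = 18/11 in ≈ 1.636 in
Excess rainfall: 10.070 − 1.636 = 8.434 in; P > Ia so Q > 0
Q: (9277/1100)² ÷ (18277/1100) = 86062729/20104700 in (≈ 4.281 in)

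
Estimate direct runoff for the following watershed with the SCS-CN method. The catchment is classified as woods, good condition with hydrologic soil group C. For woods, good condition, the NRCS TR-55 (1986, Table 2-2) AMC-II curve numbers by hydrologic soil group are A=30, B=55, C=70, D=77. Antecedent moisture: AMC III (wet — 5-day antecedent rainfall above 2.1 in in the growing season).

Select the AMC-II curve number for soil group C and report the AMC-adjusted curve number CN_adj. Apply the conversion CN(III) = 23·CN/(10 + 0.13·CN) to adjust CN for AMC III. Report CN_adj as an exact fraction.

CN_adj = 16100/191 ≈ 84.293

NRCS table: woods, good condition, soil group C → CN(II) = 70
Wet (AMC III): CN(III) = 23·70/(10 + 0.13·70) = 1610/(191/10) = 16100/191 ≈ 84.293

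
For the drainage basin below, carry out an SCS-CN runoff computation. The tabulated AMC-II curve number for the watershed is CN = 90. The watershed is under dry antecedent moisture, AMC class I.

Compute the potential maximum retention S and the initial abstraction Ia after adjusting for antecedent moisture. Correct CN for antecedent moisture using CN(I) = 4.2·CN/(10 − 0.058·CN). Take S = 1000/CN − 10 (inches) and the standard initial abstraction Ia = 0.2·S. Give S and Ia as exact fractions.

Dry (AMC I): CN(I) = 4.2·90/(10 − 0.058·90) = 378/(239/50) = 18900/239 ≈ 79.079
Max retention: S = 1000/(18900/239) − 10 = 500/189 in (≈ 2.646 in)
Initial abstraction Ia = S/5 = (500/189)/5 = 100/189 ≈ 0.529 in

S = 500/189 in ≈ 2.646 in; Ia = 100/189 in ≈ 0.529 in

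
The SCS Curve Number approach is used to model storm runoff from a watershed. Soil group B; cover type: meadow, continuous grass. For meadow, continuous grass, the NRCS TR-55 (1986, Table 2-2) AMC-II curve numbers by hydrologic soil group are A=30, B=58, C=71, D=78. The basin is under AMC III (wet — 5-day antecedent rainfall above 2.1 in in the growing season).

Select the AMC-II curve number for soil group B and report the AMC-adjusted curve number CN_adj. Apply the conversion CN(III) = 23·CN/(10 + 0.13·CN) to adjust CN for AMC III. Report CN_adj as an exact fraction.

CN_adj = 66700/877 ≈ 76.055

NRCS table: meadow, continuous grass, soil group B → CN(II) = 58
CN(III) from CN(II)=58: (23·58)/(10 + 0.13·58) = 66700/877 ≈ 76.055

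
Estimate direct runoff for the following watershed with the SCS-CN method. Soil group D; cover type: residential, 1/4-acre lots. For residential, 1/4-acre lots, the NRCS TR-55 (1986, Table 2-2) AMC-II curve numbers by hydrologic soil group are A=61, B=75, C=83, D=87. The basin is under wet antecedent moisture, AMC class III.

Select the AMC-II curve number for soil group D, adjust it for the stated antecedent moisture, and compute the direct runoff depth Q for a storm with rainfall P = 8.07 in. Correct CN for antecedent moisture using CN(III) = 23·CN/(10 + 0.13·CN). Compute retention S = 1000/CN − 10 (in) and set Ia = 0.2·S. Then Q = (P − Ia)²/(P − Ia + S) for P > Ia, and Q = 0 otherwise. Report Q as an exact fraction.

NRCS table: residential, 1/4-acre lots, soil group D → CN(II) = 87
Adjust CN=87 to AMC III: 23·87/(10 + 0.13·87) → 2001 ÷ (2131/100) = 200100/2131 ≈ 93.900
Retention S: 1000/CN − 10 with CN=93.900 → S = 1300/2001 ≈ 0.650 in
Ia = 0.2S: 0.2·0.650 = 0.130 in (exactly 260/2001)
P − Ia = 8.070 − 0.130 = 1588807/200100 ≈ 7.940 in (> 0, runoff occurs)
Runoff Q = (P−Ia)²/(P−Ia+S) = (7.940)²/(7.940+0.650) = 2524307683249/343933280700 ≈ 7.340 in

Q = 2524307683249/343933280700 in ≈ 7.340 in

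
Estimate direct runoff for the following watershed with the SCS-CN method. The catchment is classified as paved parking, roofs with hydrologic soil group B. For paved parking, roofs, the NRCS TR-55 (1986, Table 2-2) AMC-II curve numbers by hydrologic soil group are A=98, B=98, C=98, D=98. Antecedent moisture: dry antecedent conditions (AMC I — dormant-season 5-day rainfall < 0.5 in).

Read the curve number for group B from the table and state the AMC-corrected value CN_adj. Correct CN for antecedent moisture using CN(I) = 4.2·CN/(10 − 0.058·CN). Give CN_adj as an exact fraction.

CN_adj = 102900/1079 ≈ 95.366

NRCS table: paved parking, roofs, soil group B → CN(II) = 98
CN(I) from CN(II)=98: (4.2·98)/(10 − 0.058·98) = 102900/1079 ≈ 95.366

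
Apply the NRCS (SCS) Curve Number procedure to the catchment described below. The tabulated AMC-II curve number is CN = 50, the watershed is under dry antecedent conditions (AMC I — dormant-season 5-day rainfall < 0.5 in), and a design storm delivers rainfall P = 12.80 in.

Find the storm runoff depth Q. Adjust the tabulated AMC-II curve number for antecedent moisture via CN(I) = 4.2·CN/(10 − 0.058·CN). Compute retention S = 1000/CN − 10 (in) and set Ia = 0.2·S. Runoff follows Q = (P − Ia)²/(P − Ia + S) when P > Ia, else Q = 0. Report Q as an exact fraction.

Q = 44521/21945 in ≈ 2.029 in

Dry (AMC I): CN(I) = 4.2·50/(10 − 0.058·50) = 210/(71/10) = 2100/71 ≈ 29.577
Max retention: S = 1000/(2100/71) − 10 = 500/21 in (≈ 23.810 in)
Ia = 0.2S: 0.2·23.810 = 4.762 in (exactly 100/21)
Excess rainfall: 12.800 − 4.762 = 8.038 in; P > Ia so Q > 0
Q: (844/105)² ÷ (3344/105) = 44521/21945 in (≈ 2.029 in)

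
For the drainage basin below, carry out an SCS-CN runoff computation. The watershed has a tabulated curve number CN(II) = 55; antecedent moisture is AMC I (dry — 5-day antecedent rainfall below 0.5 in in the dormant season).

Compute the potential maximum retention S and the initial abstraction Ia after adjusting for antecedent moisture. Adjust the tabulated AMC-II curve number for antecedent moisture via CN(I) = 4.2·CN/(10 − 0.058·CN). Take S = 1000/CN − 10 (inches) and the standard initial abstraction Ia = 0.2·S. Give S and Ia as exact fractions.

CN(I) from CN(II)=55: (4.2·55)/(10 − 0.058·55) = 7700/227 ≈ 33.921
S = 1000/(7700/227) − 10 = 1500/77 in ≈ 19.481 in
Initial abstraction Ia = S/5 = (1500/77)/5 = 300/77 ≈ 3.896 in

S = 1500/77 in ≈ 19.481 in; Ia = 300/77 in ≈ 3.896 in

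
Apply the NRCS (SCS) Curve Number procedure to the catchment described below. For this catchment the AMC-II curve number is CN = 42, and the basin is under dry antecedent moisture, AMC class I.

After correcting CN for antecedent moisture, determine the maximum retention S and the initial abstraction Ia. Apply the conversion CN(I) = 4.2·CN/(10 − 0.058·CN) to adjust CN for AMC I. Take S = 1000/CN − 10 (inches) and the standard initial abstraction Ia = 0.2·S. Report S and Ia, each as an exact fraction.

S = 14500/441 in ≈ 32.880 in; Ia = 2900/441 in ≈ 6.576 in

CN(I) from CN(II)=42: (4.2·42)/(10 − 0.058·42) = 44100/1891 ≈ 23.321
Retention S: 1000/CN − 10 with CN=23.321 → S = 14500/441 ≈ 32.880 in
Ia = 0.2S: 0.2·32.880 = 6.576 in (exactly 2900/441)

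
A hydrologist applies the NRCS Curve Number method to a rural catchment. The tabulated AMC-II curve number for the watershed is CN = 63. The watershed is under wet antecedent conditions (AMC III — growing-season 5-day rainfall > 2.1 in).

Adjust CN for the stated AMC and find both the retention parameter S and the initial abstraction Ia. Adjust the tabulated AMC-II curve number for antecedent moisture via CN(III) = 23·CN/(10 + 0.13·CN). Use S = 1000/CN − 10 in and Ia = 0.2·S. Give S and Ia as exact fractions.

Wet (AMC III): CN(III) = 23·63/(10 + 0.13·63) = 1449/(1819/100) = 144900/1819 ≈ 79.659
S = 1000/(144900/1819) − 10 = 3700/1449 in ≈ 2.553 in
Ia = 0.2·(3700/1449) = 740/1449 in ≈ 0.511 in

S = 3700/1449 in ≈ 2.553 in; Ia = 740/1449 in ≈ 0.511 in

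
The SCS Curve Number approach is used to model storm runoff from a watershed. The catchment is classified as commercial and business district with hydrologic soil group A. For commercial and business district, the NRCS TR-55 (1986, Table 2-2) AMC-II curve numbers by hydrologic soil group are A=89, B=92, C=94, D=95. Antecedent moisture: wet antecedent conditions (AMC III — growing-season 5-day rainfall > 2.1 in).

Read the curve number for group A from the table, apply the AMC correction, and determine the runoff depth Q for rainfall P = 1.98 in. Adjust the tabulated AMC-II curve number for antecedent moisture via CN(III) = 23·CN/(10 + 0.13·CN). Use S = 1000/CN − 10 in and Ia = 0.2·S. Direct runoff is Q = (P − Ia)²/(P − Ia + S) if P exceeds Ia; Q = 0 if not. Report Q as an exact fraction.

NRCS table: commercial and business district, soil group A → CN(II) = 89
CN(III) from CN(II)=89: (23·89)/(10 + 0.13·89) = 204700/2157 ≈ 94.900
Max retention: S = 1000/(204700/2157) − 10 = 1100/2047 in (≈ 0.537 in)
Ia = 0.2·(1100/2047) = 220/2047 in ≈ 0.107 in
P − Ia = 1.980 − 0.107 = 191653/102350 ≈ 1.873 in (> 0, runoff occurs)
Q: (191653/102350)² ÷ (246653/102350) = 3339170219/2294994050 in (≈ 1.455 in)

Q = 3339170219/2294994050 in ≈ 1.455 in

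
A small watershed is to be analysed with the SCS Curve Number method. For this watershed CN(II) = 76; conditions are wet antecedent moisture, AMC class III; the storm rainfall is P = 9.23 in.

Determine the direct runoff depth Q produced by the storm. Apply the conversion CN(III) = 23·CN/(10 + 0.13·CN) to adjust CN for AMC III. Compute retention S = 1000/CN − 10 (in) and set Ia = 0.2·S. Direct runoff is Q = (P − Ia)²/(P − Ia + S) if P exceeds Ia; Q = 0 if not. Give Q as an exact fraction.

Q = 153155605201/19724038700 in ≈ 7.765 in

Adjust CN=76 to AMC III: 23·76/(10 + 0.13·76) → 1748 ÷ (497/25) = 43700/497 ≈ 87.928
S = 1000/(43700/497) − 10 = 600/437 in ≈ 1.373 in
Ia = 0.2·(600/437) = 120/437 in ≈ 0.275 in
P − Ia = 9.230 − 0.275 = 391351/43700 ≈ 8.955 in (> 0, runoff occurs)
Runoff Q = (P−Ia)²/(P−Ia+S) = (8.955)²/(8.955+1.373) = 153155605201/19724038700 ≈ 7.765 in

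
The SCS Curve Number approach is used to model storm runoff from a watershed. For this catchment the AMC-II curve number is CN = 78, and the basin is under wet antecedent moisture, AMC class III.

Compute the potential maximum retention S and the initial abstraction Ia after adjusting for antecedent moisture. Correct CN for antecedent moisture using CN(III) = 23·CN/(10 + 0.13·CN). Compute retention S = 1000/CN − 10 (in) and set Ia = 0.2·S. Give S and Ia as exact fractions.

Adjust CN=78 to AMC III: 23·78/(10 + 0.13·78) → 1794 ÷ (1007/50) = 89700/1007 ≈ 89.076
Retention S: 1000/CN − 10 with CN=89.076 → S = 1100/897 ≈ 1.226 in
Ia = 0.2S: 0.2·1.226 = 0.245 in (exactly 220/897)

S = 1100/897 in ≈ 1.226 in; Ia = 220/897 in ≈ 0.245 in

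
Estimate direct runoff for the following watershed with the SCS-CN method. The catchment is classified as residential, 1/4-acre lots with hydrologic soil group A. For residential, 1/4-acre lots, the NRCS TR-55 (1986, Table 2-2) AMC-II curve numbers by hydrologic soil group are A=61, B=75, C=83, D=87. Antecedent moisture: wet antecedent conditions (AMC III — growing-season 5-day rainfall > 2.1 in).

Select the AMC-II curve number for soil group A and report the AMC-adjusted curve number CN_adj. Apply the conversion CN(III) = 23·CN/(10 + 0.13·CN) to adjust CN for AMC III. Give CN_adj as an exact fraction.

CN_adj = 140300/1793 ≈ 78.249

NRCS table: residential, 1/4-acre lots, soil group A → CN(II) = 61
Adjust CN=61 to AMC III: 23·61/(10 + 0.13·61) → 1403 ÷ (1793/100) = 140300/1793 ≈ 78.249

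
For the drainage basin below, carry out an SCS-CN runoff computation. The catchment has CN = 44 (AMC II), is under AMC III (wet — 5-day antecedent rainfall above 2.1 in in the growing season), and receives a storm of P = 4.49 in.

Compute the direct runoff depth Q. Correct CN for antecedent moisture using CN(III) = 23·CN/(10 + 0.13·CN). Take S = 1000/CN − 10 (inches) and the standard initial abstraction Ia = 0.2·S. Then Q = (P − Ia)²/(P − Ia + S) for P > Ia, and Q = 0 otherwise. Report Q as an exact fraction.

Q = 7326846409/5707604100 in ≈ 1.284 in

CN(III) from CN(II)=44: (23·44)/(10 + 0.13·44) = 25300/393 ≈ 64.377
S = 1000/(25300/393) − 10 = 1400/253 in ≈ 5.534 in
Ia = 0.2·(1400/253) = 280/253 in ≈ 1.107 in
Since P=4.490 > Ia=1.107: effective rainfall P−Ia = 85597/25300 in
Q: (85597/25300)² ÷ (225597/25300) = 7326846409/5707604100 in (≈ 1.284 in)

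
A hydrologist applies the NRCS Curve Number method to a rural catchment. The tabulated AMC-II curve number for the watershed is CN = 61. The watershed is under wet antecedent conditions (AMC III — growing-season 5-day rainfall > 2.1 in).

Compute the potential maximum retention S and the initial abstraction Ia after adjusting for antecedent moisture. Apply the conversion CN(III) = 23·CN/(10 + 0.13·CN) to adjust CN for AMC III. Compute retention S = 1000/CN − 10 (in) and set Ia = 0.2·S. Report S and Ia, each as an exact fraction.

Adjust CN=61 to AMC III: 23·61/(10 + 0.13·61) → 1403 ÷ (1793/100) = 140300/1793 ≈ 78.249
Retention S: 1000/CN − 10 with CN=78.249 → S = 3900/1403 ≈ 2.780 in
Ia = 0.2·(3900/1403) = 780/1403 in ≈ 0.556 in

S = 3900/1403 in ≈ 2.780 in; Ia = 780/1403 in ≈ 0.556 in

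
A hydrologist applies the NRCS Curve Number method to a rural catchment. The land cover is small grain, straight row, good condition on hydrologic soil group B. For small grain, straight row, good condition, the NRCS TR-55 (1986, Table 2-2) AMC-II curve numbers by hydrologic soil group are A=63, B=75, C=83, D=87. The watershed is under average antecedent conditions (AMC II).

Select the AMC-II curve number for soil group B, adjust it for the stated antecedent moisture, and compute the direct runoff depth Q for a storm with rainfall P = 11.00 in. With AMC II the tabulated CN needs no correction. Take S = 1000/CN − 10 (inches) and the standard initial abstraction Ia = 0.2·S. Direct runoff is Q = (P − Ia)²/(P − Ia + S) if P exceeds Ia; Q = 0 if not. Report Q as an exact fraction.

NRCS table: small grain, straight row, good condition, soil group B → CN(II) = 75
AMC II — tabulated CN = 75 applies directly.
S = 1000/75 − 10 = 10/3 in ≈ 3.333 in
Ia = 0.2S: 0.2·3.333 = 0.667 in (exactly 2/3)
P − Ia = 11.000 − 0.667 = 31/3 ≈ 10.333 in (> 0, runoff occurs)
Q = (31/3)²/((31/3) + 10/3) = (961/9)/(41/3) = 961/123 in ≈ 7.813 in

Q = 961/123 in ≈ 7.813 in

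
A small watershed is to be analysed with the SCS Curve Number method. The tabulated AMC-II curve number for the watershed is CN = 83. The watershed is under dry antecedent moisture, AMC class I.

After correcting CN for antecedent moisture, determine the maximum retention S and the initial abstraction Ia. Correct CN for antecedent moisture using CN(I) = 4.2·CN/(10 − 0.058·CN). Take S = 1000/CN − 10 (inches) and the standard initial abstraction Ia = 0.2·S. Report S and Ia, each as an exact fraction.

Adjust CN=83 to AMC I: 4.2·83/(10 − 0.058·83) → (1743/5) ÷ (2593/500) = 174300/2593 ≈ 67.219
Max retention: S = 1000/(174300/2593) − 10 = 8500/1743 in (≈ 4.877 in)
Initial abstraction Ia = S/5 = (8500/1743)/5 = 1700/1743 ≈ 0.975 in

S = 8500/1743 in ≈ 4.877 in; Ia = 1700/1743 in ≈ 0.975 in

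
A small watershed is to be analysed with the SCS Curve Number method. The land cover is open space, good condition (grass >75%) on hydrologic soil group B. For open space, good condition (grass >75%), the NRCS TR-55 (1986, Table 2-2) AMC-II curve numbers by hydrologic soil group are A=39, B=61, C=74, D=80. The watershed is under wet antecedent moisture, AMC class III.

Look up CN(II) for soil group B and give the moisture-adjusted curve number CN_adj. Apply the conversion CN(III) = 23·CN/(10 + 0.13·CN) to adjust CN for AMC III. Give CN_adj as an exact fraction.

CN_adj = 140300/1793 ≈ 78.249

NRCS table: open space, good condition (grass >75%), soil group B → CN(II) = 61
CN(III) from CN(II)=61: (23·61)/(10 + 0.13·61) = 140300/1793 ≈ 78.249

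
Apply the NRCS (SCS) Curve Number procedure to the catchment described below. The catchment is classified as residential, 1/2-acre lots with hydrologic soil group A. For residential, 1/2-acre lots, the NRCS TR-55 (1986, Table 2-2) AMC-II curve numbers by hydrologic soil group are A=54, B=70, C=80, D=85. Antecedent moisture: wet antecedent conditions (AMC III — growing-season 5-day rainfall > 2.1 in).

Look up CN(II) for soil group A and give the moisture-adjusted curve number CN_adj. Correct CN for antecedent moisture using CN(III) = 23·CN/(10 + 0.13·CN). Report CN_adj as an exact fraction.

CN_adj = 2700/37 ≈ 72.973

NRCS table: residential, 1/2-acre lots, soil group A → CN(II) = 54
Wet (AMC III): CN(III) = 23·54/(10 + 0.13·54) = 1242/(851/50) = 2700/37 ≈ 72.973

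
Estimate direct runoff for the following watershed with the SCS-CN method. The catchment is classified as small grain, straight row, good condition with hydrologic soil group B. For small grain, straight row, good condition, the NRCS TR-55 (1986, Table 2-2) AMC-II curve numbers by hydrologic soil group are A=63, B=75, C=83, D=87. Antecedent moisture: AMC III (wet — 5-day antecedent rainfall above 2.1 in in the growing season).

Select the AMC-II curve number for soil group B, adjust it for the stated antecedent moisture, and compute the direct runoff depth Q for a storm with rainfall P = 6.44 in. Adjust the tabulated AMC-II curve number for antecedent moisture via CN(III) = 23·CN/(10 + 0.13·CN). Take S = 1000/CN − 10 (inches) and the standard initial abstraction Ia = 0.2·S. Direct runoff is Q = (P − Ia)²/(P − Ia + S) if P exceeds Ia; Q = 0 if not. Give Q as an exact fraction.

NRCS table: small grain, straight row, good condition, soil group B → CN(II) = 75
Wet (AMC III): CN(III) = 23·75/(10 + 0.13·75) = 1725/(79/4) = 6900/79 ≈ 87.342
Max retention: S = 1000/(6900/79) − 10 = 100/69 in (≈ 1.449 in)
Initial abstraction Ia = S/5 = (100/69)/5 = 20/69 ≈ 0.290 in
P − Ia = 6.440 − 0.290 = 10609/1725 ≈ 6.150 in (> 0, runoff occurs)
Q = (10609/1725)²/((10609/1725) + 100/69) = (112550881/2975625)/(13109/1725) = 112550881/22613025 in ≈ 4.977 in

Q = 112550881/22613025 in ≈ 4.977 in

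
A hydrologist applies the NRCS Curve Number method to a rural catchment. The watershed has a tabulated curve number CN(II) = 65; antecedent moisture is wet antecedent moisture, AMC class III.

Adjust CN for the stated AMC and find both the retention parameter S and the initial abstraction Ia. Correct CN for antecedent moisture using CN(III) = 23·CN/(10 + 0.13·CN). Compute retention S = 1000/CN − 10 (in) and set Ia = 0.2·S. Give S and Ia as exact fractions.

Adjust CN=65 to AMC III: 23·65/(10 + 0.13·65) → 1495 ÷ (369/20) = 29900/369 ≈ 81.030
Max retention: S = 1000/(29900/369) − 10 = 700/299 in (≈ 2.341 in)
Ia = 0.2·(700/299) = 140/299 in ≈ 0.468 in

S = 700/299 in ≈ 2.341 in; Ia = 140/299 in ≈ 0.468 in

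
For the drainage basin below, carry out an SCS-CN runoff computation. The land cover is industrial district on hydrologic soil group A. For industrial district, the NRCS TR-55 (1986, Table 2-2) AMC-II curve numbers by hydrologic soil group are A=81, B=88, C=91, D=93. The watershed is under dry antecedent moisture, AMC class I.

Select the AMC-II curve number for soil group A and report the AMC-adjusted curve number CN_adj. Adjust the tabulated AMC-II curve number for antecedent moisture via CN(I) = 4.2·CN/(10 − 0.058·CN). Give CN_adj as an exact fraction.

NRCS table: industrial district, soil group A → CN(II) = 81
Adjust CN=81 to AMC I: 4.2·81/(10 − 0.058·81) → (1701/5) ÷ (2651/500) = 170100/2651 ≈ 64.164

CN_adj = 170100/2651 ≈ 64.164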